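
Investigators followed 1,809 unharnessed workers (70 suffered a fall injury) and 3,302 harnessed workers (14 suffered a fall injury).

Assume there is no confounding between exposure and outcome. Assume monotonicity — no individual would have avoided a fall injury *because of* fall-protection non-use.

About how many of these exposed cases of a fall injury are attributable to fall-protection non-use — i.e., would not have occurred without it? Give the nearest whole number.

about 62 cases

p₁ = P(outcome | exposed) = 70/1809 = 0.038695
p₀ = P(outcome | unexposed) = 14/3302 = 0.0042399
PN = (p₁ − p₀)/p₁ = (0.038695 − 0.0042399) / 0.038695 ≈ 0.89043.
Attributable cases ≈ PN × (exposed cases) = 0.89043 × 70 ≈ 62.33.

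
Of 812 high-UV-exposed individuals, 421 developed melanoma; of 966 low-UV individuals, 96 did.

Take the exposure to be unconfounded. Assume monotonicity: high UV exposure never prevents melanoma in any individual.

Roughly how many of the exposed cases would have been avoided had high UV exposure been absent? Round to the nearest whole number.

about 340 cases

p₁ = P(outcome | exposed) = 421/812 = 0.51847
p₀ = P(outcome | unexposed) = 96/966 = 0.099379
PN = (p₁ − p₀)/p₁ = (0.51847 − 0.099379) / 0.51847 ≈ 0.80832.
Attributable cases ≈ PN × (exposed cases) = 0.80832 × 421 ≈ 340.30.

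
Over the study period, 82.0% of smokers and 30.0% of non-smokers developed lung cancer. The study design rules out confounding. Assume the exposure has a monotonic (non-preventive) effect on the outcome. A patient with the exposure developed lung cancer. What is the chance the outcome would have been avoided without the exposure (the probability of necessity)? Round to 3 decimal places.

PN ≈ 0.634

p₁ = 0.82, p₀ = 0.3.
Under exogeneity and monotonicity, PN = (p₁ − p₀) / p₁.
PN = (0.82 − 0.3) / 0.82 = 0.52 / 0.82 ≈ 0.6341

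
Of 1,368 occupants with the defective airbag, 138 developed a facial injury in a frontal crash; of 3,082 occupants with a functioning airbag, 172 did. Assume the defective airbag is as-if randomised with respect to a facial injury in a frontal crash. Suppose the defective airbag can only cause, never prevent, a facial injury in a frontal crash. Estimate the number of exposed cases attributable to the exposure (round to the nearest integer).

p₁ = P(outcome | exposed) = 138/1368 = 0.10088
p₀ = P(outcome | unexposed) = 172/3082 = 0.055808
PN = (p₁ − p₀)/p₁ = (0.10088 − 0.055808) / 0.10088 ≈ 0.44677.
Attributable cases ≈ PN × (exposed cases) = 0.44677 × 138 ≈ 61.65.

about 62 cases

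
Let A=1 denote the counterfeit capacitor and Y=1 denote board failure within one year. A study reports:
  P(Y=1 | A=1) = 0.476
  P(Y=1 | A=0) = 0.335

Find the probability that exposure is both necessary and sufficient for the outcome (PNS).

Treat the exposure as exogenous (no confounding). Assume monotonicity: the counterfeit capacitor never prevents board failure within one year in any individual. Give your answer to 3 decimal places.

Let p₁ = 0.476, p₀ = 0.335.
Under exogeneity and monotonicity, PNS = p₁ − p₀.
PNS = 0.476 − 0.335 = 0.141

PNS ≈ 0.141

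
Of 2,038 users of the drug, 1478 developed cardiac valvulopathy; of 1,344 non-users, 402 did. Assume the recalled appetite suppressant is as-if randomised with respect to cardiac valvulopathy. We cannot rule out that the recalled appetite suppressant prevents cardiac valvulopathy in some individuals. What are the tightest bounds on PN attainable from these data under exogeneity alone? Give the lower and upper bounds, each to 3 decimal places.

0.588 ≤ PN ≤ 0.966

p₁ = P(outcome | exposed) = 1478/2038 = 0.72522
p₀ = P(outcome | unexposed) = 402/1344 = 0.29911
Under exogeneity alone the bounds on PN are max{0,(p₁−p₀)/p₁} ≤ PN ≤ min{1,(1−p₀)/p₁}.
  lower = (p₁ − p₀)/p₁ = 0.42611 / 0.72522 ≈ 0.5876
  upper = min{1, (1 − p₀)/p₁} = 0.70089 / 0.72522 ≈ 0.9665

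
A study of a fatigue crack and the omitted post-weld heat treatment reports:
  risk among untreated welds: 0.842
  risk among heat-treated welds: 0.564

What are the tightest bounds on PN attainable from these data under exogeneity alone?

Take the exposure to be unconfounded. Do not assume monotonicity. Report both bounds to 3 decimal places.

Let p₁ = 0.842, p₀ = 0.564.
Under exogeneity alone the bounds on PN are max{0,(p₁−p₀)/p₁} ≤ PN ≤ min{1,(1−p₀)/p₁}.
  lower = (p₁ − p₀)/p₁ = 0.278 / 0.842 ≈ 0.3302
  upper = min{1, (1 − p₀)/p₁} = 0.436 / 0.842 ≈ 0.5178

0.330 ≤ PN ≤ 0.518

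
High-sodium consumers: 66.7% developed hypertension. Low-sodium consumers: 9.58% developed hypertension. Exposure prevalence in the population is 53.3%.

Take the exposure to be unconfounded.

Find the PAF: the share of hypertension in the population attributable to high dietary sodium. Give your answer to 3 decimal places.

PAF ≈ 0.761

p₁ = 0.667, p₀ = 0.0958.
Overall risk P(Y=1) = π·p₁ + (1−π)·p₀ = 0.533×0.667 + 0.467×0.0958 = 0.40025.
Under exogeneity, PAF = [P(Y=1) − p₀] / P(Y=1).
PAF = (0.40025 − 0.0958) / 0.40025 ≈ 0.7606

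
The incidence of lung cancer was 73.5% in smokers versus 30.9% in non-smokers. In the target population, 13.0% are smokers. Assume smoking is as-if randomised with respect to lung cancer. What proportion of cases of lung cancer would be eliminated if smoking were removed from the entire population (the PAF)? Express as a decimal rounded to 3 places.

PAF ≈ 0.152

p₁ = 0.735, p₀ = 0.309.
Overall risk P(Y=1) = π·p₁ + (1−π)·p₀ = 0.13×0.735 + 0.87×0.309 = 0.36438.
Under exogeneity, PAF = [P(Y=1) − p₀] / P(Y=1).
PAF = (0.36438 − 0.309) / 0.36438 ≈ 0.1520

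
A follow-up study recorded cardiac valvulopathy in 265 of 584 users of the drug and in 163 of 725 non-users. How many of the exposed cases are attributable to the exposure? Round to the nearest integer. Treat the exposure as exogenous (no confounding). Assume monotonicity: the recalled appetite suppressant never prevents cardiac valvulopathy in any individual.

p₁ = P(outcome | exposed) = 265/584 = 0.45377
p₀ = P(outcome | unexposed) = 163/725 = 0.22483
PN = (p₁ − p₀)/p₁ = (0.45377 − 0.22483) / 0.45377 ≈ 0.50453.
Attributable cases ≈ PN × (exposed cases) = 0.50453 × 265 ≈ 133.70.

about 134 cases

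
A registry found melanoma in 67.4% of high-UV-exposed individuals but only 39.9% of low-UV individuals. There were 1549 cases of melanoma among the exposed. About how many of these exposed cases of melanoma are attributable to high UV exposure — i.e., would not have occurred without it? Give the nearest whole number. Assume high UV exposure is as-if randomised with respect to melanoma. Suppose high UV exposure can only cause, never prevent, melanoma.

about 632 cases

p₁ = 0.674, p₀ = 0.399.
PN = (p₁ − p₀)/p₁ = (0.674 − 0.399) / 0.674 ≈ 0.40801.
Attributable cases ≈ PN × (exposed cases) = 0.40801 × 1549 ≈ 632.01.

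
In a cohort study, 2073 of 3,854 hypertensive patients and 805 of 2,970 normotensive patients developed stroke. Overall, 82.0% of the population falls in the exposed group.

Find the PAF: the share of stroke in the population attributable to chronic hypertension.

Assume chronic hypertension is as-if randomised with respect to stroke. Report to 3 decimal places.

p₁ = P(outcome | exposed) = 2073/3854 = 0.53788
p₀ = P(outcome | unexposed) = 805/2970 = 0.27104
Overall risk P(Y=1) = π·p₁ + (1−π)·p₀ = 0.82×0.53788 + 0.18×0.27104 = 0.48985.
Under exogeneity, PAF = [P(Y=1) − p₀] / P(Y=1).
PAF = (0.48985 − 0.27104) / 0.48985 ≈ 0.4467

PAF ≈ 0.447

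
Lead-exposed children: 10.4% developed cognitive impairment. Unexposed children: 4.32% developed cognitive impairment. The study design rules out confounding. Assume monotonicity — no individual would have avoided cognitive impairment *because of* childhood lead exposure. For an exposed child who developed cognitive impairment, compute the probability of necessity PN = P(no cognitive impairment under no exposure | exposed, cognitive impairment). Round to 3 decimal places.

PN ≈ 0.585

p₁ = 0.104, p₀ = 0.0432.
Under exogeneity and monotonicity, PN = (p₁ − p₀) / p₁.
PN = (0.104 − 0.0432) / 0.104 = 0.0608 / 0.104 ≈ 0.5846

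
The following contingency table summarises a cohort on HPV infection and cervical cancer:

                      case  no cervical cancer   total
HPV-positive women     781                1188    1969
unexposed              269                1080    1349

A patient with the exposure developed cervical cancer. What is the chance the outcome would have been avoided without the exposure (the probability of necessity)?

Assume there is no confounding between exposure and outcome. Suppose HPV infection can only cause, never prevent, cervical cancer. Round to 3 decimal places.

p₁ = P(outcome | exposed) = 781/1969 = 0.39665
p₀ = P(outcome | unexposed) = 269/1349 = 0.19941
Under exogeneity and monotonicity, PN = (p₁ − p₀) / p₁.
PN = (0.39665 − 0.19941) / 0.39665 = 0.19724 / 0.39665 ≈ 0.4973

PN ≈ 0.497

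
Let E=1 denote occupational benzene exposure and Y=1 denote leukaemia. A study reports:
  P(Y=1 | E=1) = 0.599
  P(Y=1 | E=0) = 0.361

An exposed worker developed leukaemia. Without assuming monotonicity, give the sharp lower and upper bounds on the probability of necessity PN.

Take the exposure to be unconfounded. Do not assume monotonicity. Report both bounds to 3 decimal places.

0.397 ≤ PN ≤ 1.000

Let p₁ = 0.599, p₀ = 0.361.
Under exogeneity alone the bounds on PN are max{0,(p₁−p₀)/p₁} ≤ PN ≤ min{1,(1−p₀)/p₁}.
  lower = (p₁ − p₀)/p₁ = 0.238 / 0.599 ≈ 0.3973
  upper = min{1, (1 − p₀)/p₁} = 0.639 / 0.599 ≈ 1.0668 → capped at 1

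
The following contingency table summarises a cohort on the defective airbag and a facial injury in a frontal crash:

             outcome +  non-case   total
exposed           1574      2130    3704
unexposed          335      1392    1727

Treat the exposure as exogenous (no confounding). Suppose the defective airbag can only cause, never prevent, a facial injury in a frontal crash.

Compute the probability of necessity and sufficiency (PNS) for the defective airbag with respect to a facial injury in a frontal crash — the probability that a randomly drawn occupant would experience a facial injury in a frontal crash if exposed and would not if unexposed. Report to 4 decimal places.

p₁ = P(outcome | exposed) = 1574/3704 = 0.42495
p₀ = P(outcome | unexposed) = 335/1727 = 0.19398
Under exogeneity and monotonicity, PNS = p₁ − p₀.
PNS = 0.42495 − 0.19398 = 0.23097

PNS ≈ 0.2310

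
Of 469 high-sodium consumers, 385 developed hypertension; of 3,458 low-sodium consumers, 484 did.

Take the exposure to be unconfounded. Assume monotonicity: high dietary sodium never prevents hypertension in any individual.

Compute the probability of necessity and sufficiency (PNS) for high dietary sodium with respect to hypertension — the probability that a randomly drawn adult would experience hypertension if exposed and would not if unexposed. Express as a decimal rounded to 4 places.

PNS ≈ 0.6809

p₁ = P(outcome | exposed) = 385/469 = 0.8209
p₀ = P(outcome | unexposed) = 484/3458 = 0.13997
Under exogeneity and monotonicity, PNS = p₁ − p₀.
PNS = 0.8209 − 0.13997 = 0.68093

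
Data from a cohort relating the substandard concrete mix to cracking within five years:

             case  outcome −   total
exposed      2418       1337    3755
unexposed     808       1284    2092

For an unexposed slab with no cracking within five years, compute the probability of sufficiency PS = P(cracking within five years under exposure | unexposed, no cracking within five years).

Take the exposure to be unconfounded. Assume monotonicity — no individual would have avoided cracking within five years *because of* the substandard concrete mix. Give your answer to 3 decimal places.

PS ≈ 0.420

p₁ = P(outcome | exposed) = 2418/3755 = 0.64394
p₀ = P(outcome | unexposed) = 808/2092 = 0.38623
Under exogeneity and monotonicity, PS = (p₁ − p₀)/(1 − p₀).
PS = (0.64394 − 0.38623) / 0.61377 ≈ 0.4199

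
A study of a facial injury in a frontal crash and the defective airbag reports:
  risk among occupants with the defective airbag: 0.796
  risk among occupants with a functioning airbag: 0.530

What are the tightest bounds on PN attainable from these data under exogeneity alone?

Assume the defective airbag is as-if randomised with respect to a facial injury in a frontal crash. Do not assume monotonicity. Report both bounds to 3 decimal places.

0.334 ≤ PN ≤ 0.590

Let p₁ = 0.796, p₀ = 0.53.
Under exogeneity alone the bounds on PN are max{0,(p₁−p₀)/p₁} ≤ PN ≤ min{1,(1−p₀)/p₁}.
  lower = (p₁ − p₀)/p₁ = 0.266 / 0.796 ≈ 0.3342
  upper = min{1, (1 − p₀)/p₁} = 0.47 / 0.796 ≈ 0.5905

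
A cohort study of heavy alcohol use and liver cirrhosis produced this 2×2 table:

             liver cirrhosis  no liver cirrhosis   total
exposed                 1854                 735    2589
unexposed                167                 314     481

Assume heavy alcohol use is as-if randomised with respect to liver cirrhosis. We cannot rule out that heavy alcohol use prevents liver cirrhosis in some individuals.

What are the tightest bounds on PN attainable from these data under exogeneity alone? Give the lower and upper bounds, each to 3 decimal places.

0.515 ≤ PN ≤ 0.912

p₁ = P(outcome | exposed) = 1854/2589 = 0.71611
p₀ = P(outcome | unexposed) = 167/481 = 0.34719
Under exogeneity alone the bounds on PN are max{0,(p₁−p₀)/p₁} ≤ PN ≤ min{1,(1−p₀)/p₁}.
  lower = (p₁ − p₀)/p₁ = 0.36891 / 0.71611 ≈ 0.5152
  upper = min{1, (1 − p₀)/p₁} = 0.65281 / 0.71611 ≈ 0.9116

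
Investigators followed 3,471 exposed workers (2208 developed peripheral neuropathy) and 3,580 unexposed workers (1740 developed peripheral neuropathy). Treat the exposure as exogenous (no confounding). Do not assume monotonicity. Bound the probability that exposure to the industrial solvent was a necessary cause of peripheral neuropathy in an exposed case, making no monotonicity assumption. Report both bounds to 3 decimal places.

0.236 ≤ PN ≤ 0.808

p₁ = P(outcome | exposed) = 2208/3471 = 0.63613
p₀ = P(outcome | unexposed) = 1740/3580 = 0.48603
Under exogeneity alone the bounds on PN are max{0,(p₁−p₀)/p₁} ≤ PN ≤ min{1,(1−p₀)/p₁}.
  lower = (p₁ − p₀)/p₁ = 0.15009 / 0.63613 ≈ 0.2360
  upper = min{1, (1 − p₀)/p₁} = 0.51397 / 0.63613 ≈ 0.8080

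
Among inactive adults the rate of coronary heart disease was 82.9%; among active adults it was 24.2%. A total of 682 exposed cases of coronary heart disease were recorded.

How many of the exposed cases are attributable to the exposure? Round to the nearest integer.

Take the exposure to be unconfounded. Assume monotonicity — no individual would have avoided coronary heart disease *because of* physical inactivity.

p₁ = 0.829, p₀ = 0.242.
PN = (p₁ − p₀)/p₁ = (0.829 − 0.242) / 0.829 ≈ 0.70808.
Attributable cases ≈ PN × (exposed cases) = 0.70808 × 682 ≈ 482.91.

about 483 cases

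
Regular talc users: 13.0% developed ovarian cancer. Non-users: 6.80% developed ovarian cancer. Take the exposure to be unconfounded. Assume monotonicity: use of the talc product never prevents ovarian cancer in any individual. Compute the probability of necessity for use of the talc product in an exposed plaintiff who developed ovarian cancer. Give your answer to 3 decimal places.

PN ≈ 0.477

p₁ = 0.13, p₀ = 0.068.
Under exogeneity and monotonicity, PN = (p₁ − p₀) / p₁.
PN = (0.13 − 0.068) / 0.13 = 0.062 / 0.13 ≈ 0.4769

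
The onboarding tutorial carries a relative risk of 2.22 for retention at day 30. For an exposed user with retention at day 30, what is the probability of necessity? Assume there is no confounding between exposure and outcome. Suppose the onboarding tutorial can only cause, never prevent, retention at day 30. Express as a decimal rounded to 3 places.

PN ≈ 0.550

Under exogeneity and monotonicity, PN = (RR − 1) / RR = 1 − 1/RR.
PN = (2.22 − 1) / 2.22 = 1.22 / 2.22 ≈ 0.5495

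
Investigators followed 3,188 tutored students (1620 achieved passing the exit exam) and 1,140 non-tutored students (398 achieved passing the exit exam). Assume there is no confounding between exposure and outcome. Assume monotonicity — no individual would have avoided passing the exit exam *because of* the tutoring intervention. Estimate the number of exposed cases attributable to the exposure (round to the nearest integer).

p₁ = P(outcome | exposed) = 1620/3188 = 0.50816
p₀ = P(outcome | unexposed) = 398/1140 = 0.34912
PN = (p₁ − p₀)/p₁ = (0.50816 − 0.34912) / 0.50816 ≈ 0.31296.
Attributable cases ≈ PN × (exposed cases) = 0.31296 × 1620 ≈ 507.00.

about 507 cases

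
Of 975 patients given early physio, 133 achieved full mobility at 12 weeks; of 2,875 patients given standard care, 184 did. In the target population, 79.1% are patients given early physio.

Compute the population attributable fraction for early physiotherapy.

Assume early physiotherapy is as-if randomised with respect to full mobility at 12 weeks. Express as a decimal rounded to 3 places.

PAF ≈ 0.472

p₁ = P(outcome | exposed) = 133/975 = 0.13641
p₀ = P(outcome | unexposed) = 184/2875 = 0.064
Overall risk P(Y=1) = π·p₁ + (1−π)·p₀ = 0.791×0.13641 + 0.209×0.064 = 0.12128.
Under exogeneity, PAF = [P(Y=1) − p₀] / P(Y=1).
PAF = (0.12128 − 0.064) / 0.12128 ≈ 0.4723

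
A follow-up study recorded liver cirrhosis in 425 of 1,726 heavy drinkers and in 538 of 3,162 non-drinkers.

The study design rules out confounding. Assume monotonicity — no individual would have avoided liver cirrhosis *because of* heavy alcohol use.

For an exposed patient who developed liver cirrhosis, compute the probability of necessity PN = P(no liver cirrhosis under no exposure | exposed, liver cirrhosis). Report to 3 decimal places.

p₁ = P(outcome | exposed) = 425/1726 = 0.24623
p₀ = P(outcome | unexposed) = 538/3162 = 0.17015
Under exogeneity and monotonicity, PN = (p₁ − p₀) / p₁.
PN = (0.24623 − 0.17015) / 0.24623 = 0.076089 / 0.24623 ≈ 0.3090

PN ≈ 0.309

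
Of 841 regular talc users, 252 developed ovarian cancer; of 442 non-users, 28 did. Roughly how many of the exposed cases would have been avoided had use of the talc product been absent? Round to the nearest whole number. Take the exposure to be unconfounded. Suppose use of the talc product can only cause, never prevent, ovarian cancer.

about 199 cases

p₁ = P(outcome | exposed) = 252/841 = 0.29964
p₀ = P(outcome | unexposed) = 28/442 = 0.063348
PN = (p₁ − p₀)/p₁ = (0.29964 − 0.063348) / 0.29964 ≈ 0.78859.
Attributable cases ≈ PN × (exposed cases) = 0.78859 × 252 ≈ 198.72.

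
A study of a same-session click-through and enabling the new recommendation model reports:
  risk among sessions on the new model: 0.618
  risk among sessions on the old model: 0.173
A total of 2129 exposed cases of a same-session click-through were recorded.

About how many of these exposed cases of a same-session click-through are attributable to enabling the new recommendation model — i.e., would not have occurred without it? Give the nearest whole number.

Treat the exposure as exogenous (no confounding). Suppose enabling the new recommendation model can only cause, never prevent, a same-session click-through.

Let p₁ = 0.618, p₀ = 0.173.
PN = (p₁ − p₀)/p₁ = (0.618 − 0.173) / 0.618 ≈ 0.72006.
Attributable cases ≈ PN × (exposed cases) = 0.72006 × 2129 ≈ 1533.02.

about 1533 cases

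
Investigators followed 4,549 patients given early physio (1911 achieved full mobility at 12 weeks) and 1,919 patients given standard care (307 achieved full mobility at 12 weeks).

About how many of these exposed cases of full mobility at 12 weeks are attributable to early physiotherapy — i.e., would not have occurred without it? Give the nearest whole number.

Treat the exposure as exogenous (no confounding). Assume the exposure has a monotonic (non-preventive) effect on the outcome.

about 1183 cases

p₁ = P(outcome | exposed) = 1911/4549 = 0.42009
p₀ = P(outcome | unexposed) = 307/1919 = 0.15998
PN = (p₁ − p₀)/p₁ = (0.42009 − 0.15998) / 0.42009 ≈ 0.61918.
Attributable cases ≈ PN × (exposed cases) = 0.61918 × 1911 ≈ 1183.25.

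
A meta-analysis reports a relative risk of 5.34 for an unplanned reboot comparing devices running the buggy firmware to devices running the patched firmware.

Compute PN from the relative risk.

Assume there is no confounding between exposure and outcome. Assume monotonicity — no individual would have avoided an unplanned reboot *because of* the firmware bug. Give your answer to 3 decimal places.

PN ≈ 0.813

Under exogeneity and monotonicity, PN = (RR − 1) / RR = 1 − 1/RR.
PN = (5.34 − 1) / 5.34 = 4.34 / 5.34 ≈ 0.8127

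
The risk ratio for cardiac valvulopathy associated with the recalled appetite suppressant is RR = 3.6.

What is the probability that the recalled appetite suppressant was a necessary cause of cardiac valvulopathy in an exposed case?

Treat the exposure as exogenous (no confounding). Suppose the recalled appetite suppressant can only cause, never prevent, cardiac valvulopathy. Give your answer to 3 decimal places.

PN ≈ 0.722

Under exogeneity and monotonicity, PN = (RR − 1) / RR = 1 − 1/RR.
PN = (3.6 − 1) / 3.6 = 2.6 / 3.6 ≈ 0.7222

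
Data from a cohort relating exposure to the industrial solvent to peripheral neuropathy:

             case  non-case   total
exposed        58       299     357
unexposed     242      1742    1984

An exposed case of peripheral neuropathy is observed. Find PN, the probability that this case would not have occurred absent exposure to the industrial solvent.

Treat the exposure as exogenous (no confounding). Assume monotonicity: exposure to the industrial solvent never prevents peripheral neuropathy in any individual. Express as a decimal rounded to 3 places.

PN ≈ 0.249

p₁ = P(outcome | exposed) = 58/357 = 0.16246
p₀ = P(outcome | unexposed) = 242/1984 = 0.12198
Under exogeneity and monotonicity, PN = (p₁ − p₀)/p₁.
PN = (0.16246 − 0.12198) / 0.16246 ≈ 0.2492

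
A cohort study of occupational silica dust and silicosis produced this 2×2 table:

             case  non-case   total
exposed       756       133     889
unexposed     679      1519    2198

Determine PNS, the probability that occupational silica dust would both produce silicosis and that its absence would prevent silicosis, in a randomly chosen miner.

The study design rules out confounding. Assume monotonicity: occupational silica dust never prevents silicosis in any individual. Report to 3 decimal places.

PNS ≈ 0.541

p₁ = P(outcome | exposed) = 756/889 = 0.85039
p₀ = P(outcome | unexposed) = 679/2198 = 0.30892
Under exogeneity and monotonicity, PNS = p₁ − p₀.
PNS = 0.85039 − 0.30892 = 0.54148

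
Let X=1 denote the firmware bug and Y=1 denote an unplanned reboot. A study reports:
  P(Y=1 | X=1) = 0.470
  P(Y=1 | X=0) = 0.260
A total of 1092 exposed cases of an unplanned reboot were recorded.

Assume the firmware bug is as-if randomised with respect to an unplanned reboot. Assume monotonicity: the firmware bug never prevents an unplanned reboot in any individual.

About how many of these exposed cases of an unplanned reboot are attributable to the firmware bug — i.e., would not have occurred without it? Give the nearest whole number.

about 488 cases

Let p₁ = 0.47, p₀ = 0.26.
PN = (p₁ − p₀)/p₁ = (0.47 − 0.26) / 0.47 ≈ 0.44681.
Attributable cases ≈ PN × (exposed cases) = 0.44681 × 1092 ≈ 487.91.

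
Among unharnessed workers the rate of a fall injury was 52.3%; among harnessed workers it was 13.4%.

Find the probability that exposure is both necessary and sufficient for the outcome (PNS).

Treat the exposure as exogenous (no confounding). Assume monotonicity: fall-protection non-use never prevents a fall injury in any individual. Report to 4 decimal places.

PNS ≈ 0.3890

p₁ = 0.523, p₀ = 0.134.
Under exogeneity and monotonicity, PNS = p₁ − p₀.
PNS = 0.523 − 0.134 = 0.389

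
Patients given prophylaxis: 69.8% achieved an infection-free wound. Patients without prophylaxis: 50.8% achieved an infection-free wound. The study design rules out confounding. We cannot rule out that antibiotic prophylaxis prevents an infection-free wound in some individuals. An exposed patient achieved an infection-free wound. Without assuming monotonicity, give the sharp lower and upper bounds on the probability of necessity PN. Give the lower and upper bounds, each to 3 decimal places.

p₁ = 0.698, p₀ = 0.508.
Under exogeneity alone the bounds on PN are max{0,(p₁−p₀)/p₁} ≤ PN ≤ min{1,(1−p₀)/p₁}.
  lower = (p₁ − p₀)/p₁ = 0.19 / 0.698 ≈ 0.2722
  upper = min{1, (1 − p₀)/p₁} = 0.492 / 0.698 ≈ 0.7049

0.272 ≤ PN ≤ 0.705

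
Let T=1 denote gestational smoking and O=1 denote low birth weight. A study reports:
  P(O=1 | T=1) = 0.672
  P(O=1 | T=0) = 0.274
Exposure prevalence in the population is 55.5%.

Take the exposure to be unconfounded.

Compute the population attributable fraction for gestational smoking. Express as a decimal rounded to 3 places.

PAF ≈ 0.446

Let p₁ = 0.672, p₀ = 0.274.
Overall risk P(Y=1) = π·p₁ + (1−π)·p₀ = 0.555×0.672 + 0.445×0.274 = 0.49489.
Under exogeneity, PAF = [P(Y=1) − p₀] / P(Y=1).
PAF = (0.49489 − 0.274) / 0.49489 ≈ 0.4463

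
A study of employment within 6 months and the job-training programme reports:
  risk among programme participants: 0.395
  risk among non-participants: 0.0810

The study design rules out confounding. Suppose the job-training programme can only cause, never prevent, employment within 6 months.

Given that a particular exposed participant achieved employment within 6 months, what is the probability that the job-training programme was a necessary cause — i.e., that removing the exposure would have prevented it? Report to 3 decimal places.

Let p₁ = 0.395, p₀ = 0.081.
Under exogeneity and monotonicity, PN = (p₁ − p₀) / p₁.
PN = (0.395 − 0.081) / 0.395 = 0.314 / 0.395 ≈ 0.7949

PN ≈ 0.795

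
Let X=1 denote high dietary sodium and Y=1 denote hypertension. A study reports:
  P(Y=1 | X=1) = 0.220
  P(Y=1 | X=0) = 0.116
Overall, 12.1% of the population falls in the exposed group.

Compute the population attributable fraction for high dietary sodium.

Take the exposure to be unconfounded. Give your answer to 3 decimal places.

Let p₁ = 0.22, p₀ = 0.116.
Overall risk P(Y=1) = π·p₁ + (1−π)·p₀ = 0.121×0.22 + 0.879×0.116 = 0.12858.
Under exogeneity, PAF = [P(Y=1) − p₀] / P(Y=1).
PAF = (0.12858 − 0.116) / 0.12858 ≈ 0.0979

PAF ≈ 0.098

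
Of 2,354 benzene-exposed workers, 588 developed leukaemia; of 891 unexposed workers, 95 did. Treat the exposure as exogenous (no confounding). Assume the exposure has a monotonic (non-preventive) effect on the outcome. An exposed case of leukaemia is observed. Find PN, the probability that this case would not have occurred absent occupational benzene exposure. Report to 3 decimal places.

PN ≈ 0.573

p₁ = P(outcome | exposed) = 588/2354 = 0.24979
p₀ = P(outcome | unexposed) = 95/891 = 0.10662
Under exogeneity and monotonicity, PN = (p₁ − p₀) / p₁.
PN = (0.24979 − 0.10662) / 0.24979 = 0.14317 / 0.24979 ≈ 0.5732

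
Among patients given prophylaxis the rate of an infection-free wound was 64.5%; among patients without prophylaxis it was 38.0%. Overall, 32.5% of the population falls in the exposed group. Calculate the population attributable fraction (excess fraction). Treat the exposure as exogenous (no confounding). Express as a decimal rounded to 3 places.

p₁ = 0.645, p₀ = 0.38.
Overall risk P(Y=1) = π·p₁ + (1−π)·p₀ = 0.325×0.645 + 0.675×0.38 = 0.46613.
Under exogeneity, PAF = [P(Y=1) − p₀] / P(Y=1).
PAF = (0.46613 − 0.38) / 0.46613 ≈ 0.1848

PAF ≈ 0.185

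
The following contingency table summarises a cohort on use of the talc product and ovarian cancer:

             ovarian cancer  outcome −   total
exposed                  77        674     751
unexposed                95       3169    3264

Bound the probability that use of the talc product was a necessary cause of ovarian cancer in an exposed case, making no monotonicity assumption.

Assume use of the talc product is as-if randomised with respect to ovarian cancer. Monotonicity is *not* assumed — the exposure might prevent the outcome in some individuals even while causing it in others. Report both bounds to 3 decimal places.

p₁ = P(outcome | exposed) = 77/751 = 0.10253
p₀ = P(outcome | unexposed) = 95/3264 = 0.029105
Under exogeneity alone the bounds on PN are max{0,(p₁−p₀)/p₁} ≤ PN ≤ min{1,(1−p₀)/p₁}.
  lower = (p₁ − p₀)/p₁ = 0.073425 / 0.10253 ≈ 0.7161
  upper = min{1, (1 − p₀)/p₁} = 0.97089 / 0.10253 ≈ 9.4694 → capped at 1

0.716 ≤ PN ≤ 1.000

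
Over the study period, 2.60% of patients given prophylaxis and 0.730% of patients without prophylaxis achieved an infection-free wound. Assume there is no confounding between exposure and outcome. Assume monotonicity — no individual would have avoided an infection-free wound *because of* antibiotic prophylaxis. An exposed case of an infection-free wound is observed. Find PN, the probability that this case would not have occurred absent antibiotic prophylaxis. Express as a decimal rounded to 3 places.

p₁ = 0.026, p₀ = 0.0073.
Under exogeneity and monotonicity, PN = (p₁ − p₀) / p₁.
PN = (0.026 − 0.0073) / 0.026 = 0.0187 / 0.026 ≈ 0.7192

PN ≈ 0.719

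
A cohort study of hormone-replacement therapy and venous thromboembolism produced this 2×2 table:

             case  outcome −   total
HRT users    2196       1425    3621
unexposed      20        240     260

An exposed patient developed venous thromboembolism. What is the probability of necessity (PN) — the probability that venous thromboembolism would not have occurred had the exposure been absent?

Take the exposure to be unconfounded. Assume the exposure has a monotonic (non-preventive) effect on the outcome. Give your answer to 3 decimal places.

p₁ = P(outcome | exposed) = 2196/3621 = 0.60646
p₀ = P(outcome | unexposed) = 20/260 = 0.076923
Under exogeneity and monotonicity, PN = (p₁ − p₀)/p₁.
PN = (0.60646 − 0.076923) / 0.60646 ≈ 0.8732

PN ≈ 0.873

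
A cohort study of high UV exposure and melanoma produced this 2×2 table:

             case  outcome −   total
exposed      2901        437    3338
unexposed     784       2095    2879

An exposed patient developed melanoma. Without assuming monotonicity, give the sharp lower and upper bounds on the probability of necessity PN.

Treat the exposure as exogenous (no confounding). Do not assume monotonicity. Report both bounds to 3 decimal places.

p₁ = P(outcome | exposed) = 2901/3338 = 0.86908
p₀ = P(outcome | unexposed) = 784/2879 = 0.27232
Under exogeneity alone the bounds on PN are max{0,(p₁−p₀)/p₁} ≤ PN ≤ min{1,(1−p₀)/p₁}.
  lower = (p₁ − p₀)/p₁ = 0.59677 / 0.86908 ≈ 0.6867
  upper = min{1, (1 − p₀)/p₁} = 0.72768 / 0.86908 ≈ 0.8373

0.687 ≤ PN ≤ 0.837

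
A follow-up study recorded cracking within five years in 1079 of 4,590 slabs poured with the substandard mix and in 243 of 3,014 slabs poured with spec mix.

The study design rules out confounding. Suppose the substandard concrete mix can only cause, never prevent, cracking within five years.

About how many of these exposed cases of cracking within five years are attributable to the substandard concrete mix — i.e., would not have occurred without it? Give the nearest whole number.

about 709 cases

p₁ = P(outcome | exposed) = 1079/4590 = 0.23508
p₀ = P(outcome | unexposed) = 243/3014 = 0.080624
PN = (p₁ − p₀)/p₁ = (0.23508 − 0.080624) / 0.23508 ≈ 0.65703.
Attributable cases ≈ PN × (exposed cases) = 0.65703 × 1079 ≈ 708.94.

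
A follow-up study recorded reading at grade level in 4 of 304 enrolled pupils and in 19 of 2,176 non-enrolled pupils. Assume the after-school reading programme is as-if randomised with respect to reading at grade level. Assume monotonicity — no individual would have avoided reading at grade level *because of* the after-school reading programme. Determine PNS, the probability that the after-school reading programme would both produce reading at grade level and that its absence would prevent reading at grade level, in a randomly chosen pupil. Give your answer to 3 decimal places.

PNS ≈ 0.004

p₁ = P(outcome | exposed) = 4/304 = 0.013158
p₀ = P(outcome | unexposed) = 19/2176 = 0.0087316
Under exogeneity and monotonicity, PNS = p₁ − p₀.
PNS = 0.013158 − 0.0087316 = 0.0044263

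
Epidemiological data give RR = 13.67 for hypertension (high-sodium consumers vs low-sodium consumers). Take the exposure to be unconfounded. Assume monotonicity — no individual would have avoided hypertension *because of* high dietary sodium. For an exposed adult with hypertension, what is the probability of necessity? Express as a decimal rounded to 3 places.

PN ≈ 0.927

Under exogeneity and monotonicity, PN = (RR − 1) / RR = 1 − 1/RR.
PN = (13.67 − 1) / 13.67 = 12.67 / 13.67 ≈ 0.9268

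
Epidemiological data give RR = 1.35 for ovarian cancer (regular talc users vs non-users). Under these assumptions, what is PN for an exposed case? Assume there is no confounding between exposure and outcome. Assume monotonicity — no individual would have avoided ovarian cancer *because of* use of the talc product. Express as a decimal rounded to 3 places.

Under exogeneity and monotonicity, PN = (RR − 1) / RR = 1 − 1/RR.
PN = (1.35 − 1) / 1.35 = 0.35 / 1.35 ≈ 0.2593

PN ≈ 0.259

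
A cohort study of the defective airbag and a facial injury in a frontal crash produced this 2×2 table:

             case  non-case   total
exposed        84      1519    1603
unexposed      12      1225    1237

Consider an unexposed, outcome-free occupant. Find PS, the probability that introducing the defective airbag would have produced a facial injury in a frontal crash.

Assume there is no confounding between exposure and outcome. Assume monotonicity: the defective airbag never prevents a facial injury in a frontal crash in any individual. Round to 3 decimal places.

PS ≈ 0.043

p₁ = P(outcome | exposed) = 84/1603 = 0.052402
p₀ = P(outcome | unexposed) = 12/1237 = 0.0097009
Under exogeneity and monotonicity, PS = (p₁ − p₀) / (1 − p₀).
PS = (0.052402 − 0.0097009) / (1 − 0.0097009) = 0.042701 / 0.9903 ≈ 0.0431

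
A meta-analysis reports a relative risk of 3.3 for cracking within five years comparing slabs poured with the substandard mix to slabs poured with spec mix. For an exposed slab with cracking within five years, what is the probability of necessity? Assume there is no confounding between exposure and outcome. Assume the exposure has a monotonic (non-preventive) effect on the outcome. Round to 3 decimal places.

PN ≈ 0.697

Under exogeneity and monotonicity, PN = (RR − 1) / RR = 1 − 1/RR.
PN = (3.3 − 1) / 3.3 = 2.3 / 3.3 ≈ 0.6970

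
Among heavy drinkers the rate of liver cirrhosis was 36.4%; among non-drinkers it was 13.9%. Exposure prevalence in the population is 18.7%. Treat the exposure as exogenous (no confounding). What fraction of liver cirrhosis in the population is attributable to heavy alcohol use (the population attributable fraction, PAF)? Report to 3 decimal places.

p₁ = 0.364, p₀ = 0.139.
Overall risk P(Y=1) = π·p₁ + (1−π)·p₀ = 0.187×0.364 + 0.813×0.139 = 0.18107.
Under exogeneity, PAF = [P(Y=1) − p₀] / P(Y=1).
PAF = (0.18107 − 0.139) / 0.18107 ≈ 0.2324

PAF ≈ 0.232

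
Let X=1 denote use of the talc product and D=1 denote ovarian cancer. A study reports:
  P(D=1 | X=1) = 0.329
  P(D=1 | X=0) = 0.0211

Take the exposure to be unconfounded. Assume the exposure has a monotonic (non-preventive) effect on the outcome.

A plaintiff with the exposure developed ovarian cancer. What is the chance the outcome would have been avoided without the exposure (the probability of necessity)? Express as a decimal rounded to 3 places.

Let p₁ = 0.329, p₀ = 0.0211.
Under exogeneity and monotonicity, PN = (p₁ − p₀) / p₁.
PN = (0.329 − 0.0211) / 0.329 = 0.3079 / 0.329 ≈ 0.9359

PN ≈ 0.936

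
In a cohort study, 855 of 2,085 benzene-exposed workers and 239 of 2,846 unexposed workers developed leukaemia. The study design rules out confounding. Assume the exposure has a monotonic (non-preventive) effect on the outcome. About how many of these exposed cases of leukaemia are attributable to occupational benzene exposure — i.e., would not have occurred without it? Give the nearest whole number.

about 680 cases

p₁ = P(outcome | exposed) = 855/2085 = 0.41007
p₀ = P(outcome | unexposed) = 239/2846 = 0.083978
PN = (p₁ − p₀)/p₁ = (0.41007 − 0.083978) / 0.41007 ≈ 0.79521.
Attributable cases ≈ PN × (exposed cases) = 0.79521 × 855 ≈ 679.91.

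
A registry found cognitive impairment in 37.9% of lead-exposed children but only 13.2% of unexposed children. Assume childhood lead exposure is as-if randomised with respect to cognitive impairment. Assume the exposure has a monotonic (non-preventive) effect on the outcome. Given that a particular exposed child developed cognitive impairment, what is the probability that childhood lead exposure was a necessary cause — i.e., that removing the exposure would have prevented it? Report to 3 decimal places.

PN ≈ 0.652

p₁ = 0.379, p₀ = 0.132.
Under exogeneity and monotonicity, PN = (p₁ − p₀) / p₁.
PN = (0.379 − 0.132) / 0.379 = 0.247 / 0.379 ≈ 0.6517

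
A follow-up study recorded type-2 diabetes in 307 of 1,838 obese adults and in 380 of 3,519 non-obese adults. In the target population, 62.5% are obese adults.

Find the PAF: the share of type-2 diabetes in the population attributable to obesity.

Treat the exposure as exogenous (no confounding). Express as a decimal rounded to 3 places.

PAF ≈ 0.255

p₁ = P(outcome | exposed) = 307/1838 = 0.16703
p₀ = P(outcome | unexposed) = 380/3519 = 0.10799
Overall risk P(Y=1) = π·p₁ + (1−π)·p₀ = 0.625×0.16703 + 0.375×0.10799 = 0.14489.
Under exogeneity, PAF = [P(Y=1) − p₀] / P(Y=1).
PAF = (0.14489 − 0.10799) / 0.14489 ≈ 0.2547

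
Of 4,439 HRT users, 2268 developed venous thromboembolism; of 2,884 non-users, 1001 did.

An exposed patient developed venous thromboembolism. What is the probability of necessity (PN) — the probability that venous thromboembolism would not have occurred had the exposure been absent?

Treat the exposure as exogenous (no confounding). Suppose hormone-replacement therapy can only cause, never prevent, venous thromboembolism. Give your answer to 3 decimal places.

PN ≈ 0.321

p₁ = P(outcome | exposed) = 2268/4439 = 0.51093
p₀ = P(outcome | unexposed) = 1001/2884 = 0.34709
Under exogeneity and monotonicity, PN = (p₁ − p₀) / p₁.
PN = (0.51093 − 0.34709) / 0.51093 = 0.16384 / 0.51093 ≈ 0.3207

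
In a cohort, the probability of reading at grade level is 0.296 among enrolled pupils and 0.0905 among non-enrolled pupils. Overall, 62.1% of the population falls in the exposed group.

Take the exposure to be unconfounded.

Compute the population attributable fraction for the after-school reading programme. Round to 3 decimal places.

Let p₁ = 0.296, p₀ = 0.0905.
Overall risk P(Y=1) = π·p₁ + (1−π)·p₀ = 0.621×0.296 + 0.379×0.0905 = 0.21812.
Under exogeneity, PAF = [P(Y=1) − p₀] / P(Y=1).
PAF = (0.21812 − 0.0905) / 0.21812 ≈ 0.5851

PAF ≈ 0.585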